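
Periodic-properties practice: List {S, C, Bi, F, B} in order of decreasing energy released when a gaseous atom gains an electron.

F > S > C > Bi > B

B is in period 2, group 13; C is in period 2, group 14; F is in period 2, group 17; S is in period 3, group 16; Bi is in period 6, group 15.
Atoms with high Z_eff and room in the valence shell (especially the halogens) have the most exothermic electron affinities.
These span different periods and groups, so the two trends combine.
Bi > B: the two effects oppose for this pair; the across-period effect wins (91 vs 27 kJ/mol).
C > Bi: the two effects oppose for this pair; the down-group effect wins (122 vs 91 kJ/mol).
S > C: the two effects oppose for this pair; the across-period effect wins (200 vs 122 kJ/mol).
F > S: both effects reinforce here, so F is clearly the higher of the two.
For reference (kJ/mol): B 27, C 122, F 328, S 200, Bi 91.
So from highest to lowest: F > S > C > Bi > B.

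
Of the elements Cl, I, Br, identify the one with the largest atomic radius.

I

Cl is in period 3, group 17; Br is in period 4, group 17; I is in period 5, group 17.
Radius decreases left→right (rising Z_eff, same n) and increases top→bottom (higher n).
All are in group 17, so atomic radius increases down the group.
The largest atomic radius among these belongs to I.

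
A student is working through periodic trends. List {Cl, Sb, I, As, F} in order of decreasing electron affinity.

Cl > F > I > Sb > As

F is in period 2, group 17; Cl is in period 3, group 17; As is in period 4, group 15; Sb is in period 5, group 15; I is in period 5, group 17.
Electron affinity generally becomes more exothermic across a period toward the halogens and less exothermic down a group.
Neither a single period nor a single group — weigh both effects.
Sb > As: this pair runs against the simple trend — see the exception note.
I > Sb: both are in period 5; the period trend gives I the larger value.
F > I: they share group 17; the group trend gives F the larger value.
Cl > F: this pair runs against the simple trend — see the exception note.
Note the exception: Sb has a higher electron affinity than As, contrary to the simple trend — both are half-filled np³, but the pairing/repulsion penalty for the added electron shrinks as the p orbitals become larger and more diffuse down the group, and for Sb that outweighs the weaker nuclear attraction.
Note the exception: Cl has a higher electron affinity than F, contrary to the simple trend — F's small 2p subshell makes the incoming electron feel strong e⁻–e⁻ repulsion, so Cl actually releases more energy on gaining an electron.
For reference (kJ/mol): F 328, Cl 349, As 78, Sb 103, I 295.
So from highest to lowest: Cl > F > I > Sb > As.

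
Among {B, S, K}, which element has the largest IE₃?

Consider each +2 ion: B²⁺ still has 1 valence electron; S²⁺ still has 4 valence electrons; K²⁺ is already 1 electron into the core.
Breaking into a closed-shell core is much more expensive than removing a leftover valence electron — K has the largest IE_3 here.
Valence configurations: B²⁺ [He]2s¹, S²⁺ [Ne]3s²3p².
Tabulated IE_3 (kJ/mol): B 3660, S 3357, K 4420.
Hence IE_3: S < B < K.

K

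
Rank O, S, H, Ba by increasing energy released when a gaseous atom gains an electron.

H is in period 1, group 1; O is in period 2, group 16; S is in period 3, group 16; Ba is in period 6, group 2.
Adding an electron releases more energy for atoms nearer the top right (short of the noble gases).
Neither a single period nor a single group — weigh both effects.
H > Ba: period and group pull opposite ways; the down-group shift dominates (73 vs 14 kJ/mol).
O > H: the two effects oppose for this pair; the across-period effect wins (141 vs 73 kJ/mol).
S > O: this pair runs against the simple trend — see the exception note.
Note the exception: S has a higher electron affinity than O, contrary to the simple trend — the compact 2p subshell of O repels the added electron more than S's larger 3p does.
Tabulated electron affinity (kJ/mol): H 73, O 141, S 200, Ba 14.
So from lowest to highest: Ba < H < O < S.

Ba < H < O < S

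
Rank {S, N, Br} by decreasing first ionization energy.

N is in period 2, group 15; S is in period 3, group 16; Br is in period 4, group 17.
IE₁ increases left→right with effective nuclear charge and decreases top→bottom as the valence shell moves farther out.
These sit on a diagonal, where the across-period and down-group effects partly cancel.
Br > S: period and group pull opposite ways; the across-period shift dominates (1140 vs 1000 kJ/mol).
N > Br: the two effects oppose for this pair; the down-group effect wins (1402 vs 1140 kJ/mol).
For reference (kJ/mol): N 1402, S 1000, Br 1140.
So from highest to lowest: N > Br > S.

N > Br > S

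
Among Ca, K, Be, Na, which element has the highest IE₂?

Na

IE_2 is the cost of taking one more electron from the +1 cation: Ca⁺ still has 1 valence electron; K⁺ is the bare [Ar] core; Be⁺ still has 1 valence electron; Na⁺ is the bare [Ne] core.
Breaking into a closed-shell core is much more expensive than removing a leftover valence electron — K and Na have the largest IE_2 here.
Valence configurations: Ca⁺ [Ar]4s¹, Be⁺ [He]2s¹.
Tabulated IE_2 (kJ/mol): Ca 1145, K 3052, Be 1757, Na 4562.
Putting it together, IE_2: Ca < Be < K < Na.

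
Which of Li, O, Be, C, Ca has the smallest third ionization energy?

C

IE_3 is the cost of taking one more electron from the +2 cation: Li²⁺ is already 1 electron into the core; O²⁺ still has 4 valence electrons; Be²⁺ is the bare [He] core; C²⁺ still has 2 valence electrons; Ca²⁺ is the bare [Ar] core.
Usually core removal costs more than valence removal, but here the competition is close: a tightly held n=2 valence electron can cost more to remove than an n=3 core electron, so the actual values have to decide it.
Valence configurations: O²⁺ [He]2s²2p², C²⁺ [He]2s².
The numbers (kJ/mol): Li 11815, O 5300, Be 14849, C 4620, Ca 4912.
Overall IE_3 order: C < Ca < O < Li < Be.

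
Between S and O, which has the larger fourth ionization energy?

O

Consider each +3 ion: S³⁺ still has 3 valence electrons; O³⁺ still has 3 valence electrons.
All are still removing valence electrons, so compare the +3 ions as you would atoms: IE_4 generally rises across a period (higher Z_eff) and falls down a group (larger shell), subject to the usual subshell exceptions.
Valence configurations: S³⁺ [Ne]3s²3p¹, O³⁺ [He]2s²2p¹.
Tabulated IE_4 (kJ/mol): S 4556, O 7469.
Hence IE_4: S < O.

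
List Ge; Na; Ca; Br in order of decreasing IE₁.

Br, Ge, Ca, Na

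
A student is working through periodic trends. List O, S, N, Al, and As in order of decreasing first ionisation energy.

N > O > S > As > Al

IE₁ increases left→right with effective nuclear charge and decreases top→bottom as the valence shell moves farther out.
These span different periods and groups, so the two trends combine.
As > Al: the two effects oppose for this pair; the across-period effect wins (947 vs 578 kJ/mol).
S > As: both effects reinforce here, so S is clearly the higher of the two.
O > S: O sits above S in group 16, so the down-group effect alone puts O higher.
N > O: this pair runs against the simple trend — see the exception note.
Note the exception: N has a higher first ionization energy than O, contrary to the simple trend — pairing an electron in O's 2p⁴ costs repulsion energy, so O ionizes more easily than half-filled N (2p³).
Approximate values (kJ/mol): N 1402, O 1314, Al 578, S 1000, As 947.
So from highest to lowest: N > O > S > As > Al.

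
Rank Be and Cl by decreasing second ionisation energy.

Cl > Be

Consider each +1 ion: Be⁺ still has 1 valence electron; Cl⁺ still has 6 valence electrons.
All are still removing valence electrons, so compare the +1 ions as you would atoms: IE_2 generally rises across a period (higher Z_eff) and falls down a group (larger shell), subject to the usual subshell exceptions.
Valence configurations: Be⁺ [He]2s¹, Cl⁺ [Ne]3s²3p⁴.
The numbers (kJ/mol): Be 1757, Cl 2298.
So the second ionization energies run Be < Cl.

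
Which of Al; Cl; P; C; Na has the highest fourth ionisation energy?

IE_4 is the cost of taking one more electron from the +3 cation: Al³⁺ is the bare [Ne] core; Cl³⁺ still has 4 valence electrons; P³⁺ still has 2 valence electrons; C³⁺ still has 1 valence electron; Na³⁺ is already 2 electrons into the core.
Breaking into a closed-shell core is much more expensive than removing a leftover valence electron — Na and Al have the largest IE_4 here.
Valence configurations: Cl³⁺ [Ne]3s²3p², P³⁺ [Ne]3s², C³⁺ [He]2s¹.
The numbers (kJ/mol): Al 11577, Cl 5159, P 4964, C 6223, Na 9543.
Overall IE_4 order: P < Cl < C < Na < Al.

Al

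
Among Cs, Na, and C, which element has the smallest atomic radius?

C

C is in period 2, group 14; Na is in period 3, group 1; Cs is in period 6, group 1.
Moving right in a period, electrons are added to the same shell under a stronger nuclear pull, so atoms get smaller; moving down, a new shell is opened and atoms get larger.
Here both period and group differ, so the two effects have to be weighed against each other.
Na > C: both effects reinforce here, so Na is clearly the larger of the two.
Cs > Na: Cs sits below Na in group 1, so the down-group effect alone puts Cs larger.
For reference (pm): C 75, Na 155, Cs 232.
The smallest atomic radius among these belongs to C.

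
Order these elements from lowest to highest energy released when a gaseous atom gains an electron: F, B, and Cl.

B is in period 2, group 13; F is in period 2, group 17; Cl is in period 3, group 17.
Electron affinity generally becomes more exothermic across a period toward the halogens and less exothermic down a group.
Neither a single period nor a single group — weigh both effects.
F > B: both are in period 2; the period trend gives F the larger value.
Cl > F: this pair runs against the simple trend — see the exception note.
Note the exception: Cl has a higher electron affinity than F, contrary to the simple trend — F's small 2p subshell makes the incoming electron feel strong e⁻–e⁻ repulsion, so Cl actually releases more energy on gaining an electron.
Approximate values (kJ/mol): B 27, F 328, Cl 349.
So from lowest to highest: B < F < Cl.

B < F < Cl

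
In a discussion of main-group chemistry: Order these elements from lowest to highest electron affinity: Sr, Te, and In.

Sr < In < Te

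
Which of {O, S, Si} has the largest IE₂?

O

The second ionization energy removes an electron from the +1 ion. For each element: O⁺ still has 5 valence electrons; S⁺ still has 5 valence electrons; Si⁺ still has 3 valence electrons.
All are still removing valence electrons, so compare the +1 ions as you would atoms: IE_2 generally rises across a period (higher Z_eff) and falls down a group (larger shell), subject to the usual subshell exceptions.
Valence configurations: O⁺ [He]2s²2p³, S⁺ [Ne]3s²3p³, Si⁺ [Ne]3s²3p¹.
The numbers (kJ/mol): O 3388, S 2252, Si 1577.
So the second ionization energies run Si < S < O.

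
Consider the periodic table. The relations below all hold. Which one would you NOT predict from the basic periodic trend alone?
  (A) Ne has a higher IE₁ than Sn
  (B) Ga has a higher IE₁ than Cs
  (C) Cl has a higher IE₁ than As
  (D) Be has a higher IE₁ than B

(D)

The general trend: IE₁ increases across a period and decreases down a group.
(A) Ne (period 2, group 18) vs Sn (period 5, group 14): the stated order agrees with the simple trend.
(B) Ga (period 4, group 13) vs Cs (period 6, group 1): the stated order agrees with the simple trend.
(C) Cl (period 3, group 17) vs As (period 4, group 15): the stated order agrees with the simple trend.
(D) Be (period 2, group 2) vs B (period 2, group 13): the stated order contradicts the simple trend.
The exception is (D): removing B's lone 2p electron is easier than breaking Be's filled 2s².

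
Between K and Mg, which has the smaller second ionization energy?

Mg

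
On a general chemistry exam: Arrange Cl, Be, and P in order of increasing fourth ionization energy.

After 3 electrons have been removed, what remains? Cl³⁺ still has 4 valence electrons; Be³⁺ is already 1 electron into the core; P³⁺ still has 2 valence electrons.
Core electrons are held far more tightly than valence electrons, so Be tops the IE_4 order.
Valence configurations: Cl³⁺ [Ne]3s²3p², P³⁺ [Ne]3s².
Approximate IE_4 values (kJ/mol): Cl 5159, Be 21007, P 4964.
Overall IE_4 order: P < Cl < Be.

P, Cl, Be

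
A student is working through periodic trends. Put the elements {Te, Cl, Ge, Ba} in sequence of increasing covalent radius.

Cl < Ge < Te < Ba

Cl is in period 3, group 17; Ge is in period 4, group 14; Te is in period 5, group 16; Ba is in period 6, group 2.
Across a period the added protons contract the valence shell; down a group each new principal shell makes the atom larger.
Neither a single period nor a single group — weigh both effects.
Ge > Cl: both effects reinforce here, so Ge is clearly the larger of the two.
Te > Ge: period and group pull opposite ways; the down-group shift dominates (136 vs 121 pm).
Ba > Te: relative to Te, both the across-period and down-group shifts push Ba's atomic radius up.
For reference (pm): Cl 99, Ge 121, Te 136, Ba 196.
So from smallest to largest: Cl < Ge < Te < Ba.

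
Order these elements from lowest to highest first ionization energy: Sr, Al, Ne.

Ne is in period 2, group 18; Al is in period 3, group 13; Sr is in period 5, group 2.
IE₁ increases left→right with effective nuclear charge and decreases top→bottom as the valence shell moves farther out.
Here both period and group differ, so the two effects have to be weighed against each other.
Al > Sr: relative to Sr, both the across-period and down-group shifts push Al's first ionization energy up.
Ne > Al: relative to Al, both the across-period and down-group shifts push Ne's first ionization energy up.
Approximate values (kJ/mol): Ne 2081, Al 578, Sr 550.
So from lowest to highest: Sr < Al < Ne.

Sr, Al, Ne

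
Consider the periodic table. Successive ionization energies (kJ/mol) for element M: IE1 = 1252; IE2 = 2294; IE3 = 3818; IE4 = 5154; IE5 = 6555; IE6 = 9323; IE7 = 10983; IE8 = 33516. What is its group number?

Group 17

Look for the largest jump between consecutive ionization energies: IE8/IE7 ≈ 3.1, far larger than any earlier ratio.
That jump marks the point where a core electron is being removed. So the atom has 7 valence electrons.
A main-group element with 7 valence electrons is in group 17.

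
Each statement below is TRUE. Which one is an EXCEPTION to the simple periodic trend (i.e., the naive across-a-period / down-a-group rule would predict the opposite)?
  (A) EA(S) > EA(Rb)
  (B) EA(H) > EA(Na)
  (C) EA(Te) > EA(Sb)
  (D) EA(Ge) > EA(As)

(D)

The general trend: electron affinity increases across a period and decreases down a group.
(A) S (period 3, group 16) vs Rb (period 5, group 1): the stated order agrees with the simple trend.
(B) H (period 1, group 1) vs Na (period 3, group 1): the stated order agrees with the simple trend.
(C) Te (period 5, group 16) vs Sb (period 5, group 15): the stated order agrees with the simple trend.
(D) Ge (period 4, group 14) vs As (period 4, group 15): the stated order contradicts the simple trend.
The exception is (D): adding an electron to As's half-filled 4p³ is unfavourable, so Ge (4p²) has the more exothermic EA.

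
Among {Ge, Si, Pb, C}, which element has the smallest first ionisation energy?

Pb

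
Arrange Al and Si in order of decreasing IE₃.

IE_3 is the cost of taking one more electron from the +2 cation: Al²⁺ still has 1 valence electron; Si²⁺ still has 2 valence electrons.
All are still removing valence electrons, so compare the +2 ions as you would atoms: IE_3 generally rises across a period (higher Z_eff) and falls down a group (larger shell), subject to the usual subshell exceptions.
Valence configurations: Al²⁺ [Ne]3s¹, Si²⁺ [Ne]3s².
Tabulated IE_3 (kJ/mol): Al 2745, Si 3232.
So the third ionization energies run Al < Si.

Si > Al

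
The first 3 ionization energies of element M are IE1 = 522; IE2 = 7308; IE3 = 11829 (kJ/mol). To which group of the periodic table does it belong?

Group 1

Look for the largest jump between consecutive ionization energies: IE2/IE1 ≈ 14.0, far larger than any earlier ratio.
That jump marks the point where a core electron is being removed. So the atom has 1 valence electron.
A main-group element with 1 valence electron is in group 1.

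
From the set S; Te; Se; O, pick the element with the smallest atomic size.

O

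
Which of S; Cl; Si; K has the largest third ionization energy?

The third ionization energy removes an electron from the +2 ion. For each element: S²⁺ still has 4 valence electrons; Cl²⁺ still has 5 valence electrons; Si²⁺ still has 2 valence electrons; K²⁺ is already 1 electron into the core.
Breaking into a closed-shell core is much more expensive than removing a leftover valence electron — K has the largest IE_3 here.
Valence configurations: S²⁺ [Ne]3s²3p², Cl²⁺ [Ne]3s²3p³, Si²⁺ [Ne]3s².
The numbers (kJ/mol): S 3357, Cl 3822, Si 3232, K 4420.
Putting it together, IE_3: Si < S < Cl < K.

K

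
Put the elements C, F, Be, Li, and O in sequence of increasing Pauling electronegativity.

Li is in period 2, group 1; Be is in period 2, group 2; C is in period 2, group 14; O is in period 2, group 16; F is in period 2, group 17.
EN rises left→right (higher Z_eff, smaller atoms) and falls top→bottom (larger, more shielded atoms).
All lie in period 2, so electronegativity increases left to right.
So from lowest to highest: Li < Be < C < O < F.

Li < Be < C < O < F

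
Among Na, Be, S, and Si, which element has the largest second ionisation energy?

Na

IE_2 is the cost of taking one more electron from the +1 cation: Na⁺ is the bare [Ne] core; Be⁺ still has 1 valence electron; S⁺ still has 5 valence electrons; Si⁺ still has 3 valence electrons.
Pulling an electron out of a noble-gas core costs far more than removing a remaining valence electron, so Na sits at the high end of IE_2.
Valence configurations: Be⁺ [He]2s¹, S⁺ [Ne]3s²3p³, Si⁺ [Ne]3s²3p¹.
The numbers (kJ/mol): Na 4562, Be 1757, S 2252, Si 1577.
Overall IE_2 order: Si < Be < S < Na.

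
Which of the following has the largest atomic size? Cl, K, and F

K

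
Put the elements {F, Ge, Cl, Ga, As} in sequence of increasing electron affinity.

Atoms with high Z_eff and room in the valence shell (especially the halogens) have the most exothermic electron affinities.
These span different periods and groups, so the two trends combine.
As > Ga: As lies to the right of Ga in period 4, so the across-period effect alone puts As higher.
Ge > As: this pair runs against the simple trend — see the exception note.
F > Ge: relative to Ge, both the across-period and down-group shifts push F's electron affinity up.
Cl > F: this pair runs against the simple trend — see the exception note.
Note the exception: Ge has a higher electron affinity than As, contrary to the simple trend — adding an electron to As's half-filled 4p³ is unfavourable, so Ge (4p²) has the more exothermic EA.
Note the exception: Cl has a higher electron affinity than F, contrary to the simple trend — F's small 2p subshell makes the incoming electron feel strong e⁻–e⁻ repulsion, so Cl actually releases more energy on gaining an electron.
Approximate values (kJ/mol): F 328, Cl 349, Ga 29, Ge 119, As 78.
So from lowest to highest: Ga < As < Ge < F < Cl.

Ga < As < Ge < F < Cl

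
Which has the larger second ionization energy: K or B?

K

IE_2 is the cost of taking one more electron from the +1 cation: K⁺ is the bare [Ar] core; B⁺ still has 2 valence electrons.
Core electrons are held far more tightly than valence electrons, so K tops the IE_2 order.
Tabulated IE_2 (kJ/mol): K 3052, B 2427.
Hence IE_2: B < K.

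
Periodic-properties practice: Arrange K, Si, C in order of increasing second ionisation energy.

Si < C < K

The second ionization energy removes an electron from the +1 ion. For each element: K⁺ is the bare [Ar] core; Si⁺ still has 3 valence electrons; C⁺ still has 3 valence electrons.
Core electrons are held far more tightly than valence electrons, so K tops the IE_2 order.
Valence configurations: Si⁺ [Ne]3s²3p¹, C⁺ [He]2s²2p¹.
Approximate IE_2 values (kJ/mol): K 3052, Si 1577, C 2353.
Hence IE_2: Si < C < K.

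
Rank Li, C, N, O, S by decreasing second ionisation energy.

After 1 electron has been removed, what remains? Li⁺ is the bare [He] core; C⁺ still has 3 valence electrons; N⁺ still has 4 valence electrons; O⁺ still has 5 valence electrons; S⁺ still has 5 valence electrons.
Breaking into a closed-shell core is much more expensive than removing a leftover valence electron — Li has the largest IE_2 here.
Valence configurations: C⁺ [He]2s²2p¹, N⁺ [He]2s²2p², O⁺ [He]2s²2p³, S⁺ [Ne]3s²3p³.
Tabulated IE_2 (kJ/mol): Li 7298, C 2353, N 2856, O 3388, S 2252.
So the second ionization energies run S < C < N < O < Li.

Li > O > N > C > S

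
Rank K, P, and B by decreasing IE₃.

After 2 electrons have been removed, what remains? K²⁺ is already 1 electron into the core; P²⁺ still has 3 valence electrons; B²⁺ still has 1 valence electron.
Core electrons are held far more tightly than valence electrons, so K tops the IE_3 order.
Valence configurations: P²⁺ [Ne]3s²3p¹, B²⁺ [He]2s¹.
Approximate IE_3 values (kJ/mol): K 4420, P 2914, B 3660.
Putting it together, IE_3: P < B < K.

K > B > P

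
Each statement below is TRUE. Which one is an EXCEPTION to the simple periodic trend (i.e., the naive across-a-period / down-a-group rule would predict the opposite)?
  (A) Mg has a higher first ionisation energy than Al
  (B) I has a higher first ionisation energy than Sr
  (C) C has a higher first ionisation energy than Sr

(A)

The general trend: first ionisation energy increases across a period and decreases down a group.
(A) Mg (period 3, group 2) vs Al (period 3, group 13): the stated order contradicts the simple trend.
(B) I (period 5, group 17) vs Sr (period 5, group 2): the stated order agrees with the simple trend.
(C) C (period 2, group 14) vs Sr (period 5, group 2): the stated order agrees with the simple trend.
The exception is (A): Al's single 3p electron is easier to remove than one from Mg's filled 3s².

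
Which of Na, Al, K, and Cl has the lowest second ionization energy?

Al

After 1 electron has been removed, what remains? Na⁺ is the bare [Ne] core; Al⁺ still has 2 valence electrons; K⁺ is the bare [Ar] core; Cl⁺ still has 6 valence electrons.
Pulling an electron out of a noble-gas core costs far more than removing a remaining valence electron, so K and Na sit at the high end of IE_2.
Valence configurations: Al⁺ [Ne]3s², Cl⁺ [Ne]3s²3p⁴.
Approximate IE_2 values (kJ/mol): Na 4562, Al 1817, K 3052, Cl 2298.
Overall IE_2 order: Al < Cl < K < Na.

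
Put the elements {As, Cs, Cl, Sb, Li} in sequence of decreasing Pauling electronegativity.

Cl > As > Sb > Li > Cs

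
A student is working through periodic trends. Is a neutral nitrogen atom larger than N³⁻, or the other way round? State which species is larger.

Forming N³⁻ adds 3 electrons to N. More electron–electron repulsion in the same shell, with unchanged nuclear charge, lets the cloud expand.
An anion is larger than its parent atom: N³⁻ > N.

N³⁻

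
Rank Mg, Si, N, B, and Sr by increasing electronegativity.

Sr, Mg, Si, B, N

B is in period 2, group 13; N is in period 2, group 15; Mg is in period 3, group 2; Si is in period 3, group 14; Sr is in period 5, group 2.
EN rises left→right (higher Z_eff, smaller atoms) and falls top→bottom (larger, more shielded atoms).
Here both period and group differ, so the two effects have to be weighed against each other.
Mg > Sr: Mg sits above Sr in group 2, so the down-group effect alone puts Mg higher.
Si > Mg: both are in period 3; the period trend gives Si the larger value.
B > Si: period and group pull opposite ways; the down-group shift dominates (2.04 vs 1.90).
N > B: both are in period 2; the period trend gives N the larger value.
For reference (Pauling): B 2.04, N 3.04, Mg 1.31, Si 1.90, Sr 0.95.
So from lowest to highest: Sr < Mg < Si < B < N.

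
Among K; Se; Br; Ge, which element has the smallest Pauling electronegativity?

Atoms toward the upper right of the periodic table pull bonding electrons most strongly.
All lie in period 4, so electronegativity increases left to right.
The smallest Pauling electronegativity among these belongs to K.

K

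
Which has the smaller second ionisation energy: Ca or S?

Consider each +1 ion: Ca⁺ still has 1 valence electron; S⁺ still has 5 valence electrons.
All are still removing valence electrons, so compare the +1 ions as you would atoms: IE_2 generally rises across a period (higher Z_eff) and falls down a group (larger shell), subject to the usual subshell exceptions.
Valence configurations: Ca⁺ [Ar]4s¹, S⁺ [Ne]3s²3p³.
Approximate IE_2 values (kJ/mol): Ca 1145, S 2252.
Overall IE_2 order: Ca < S.

Ca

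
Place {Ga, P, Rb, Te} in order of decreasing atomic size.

P is in period 3, group 15; Ga is in period 4, group 13; Rb is in period 5, group 1; Te is in period 5, group 16.
Across a period the added protons contract the valence shell; down a group each new principal shell makes the atom larger.
These span different periods and groups, so the two trends combine.
Ga > P: both effects reinforce here, so Ga is clearly the larger of the two.
Te > Ga: the two effects oppose for this pair; the down-group effect wins (136 vs 124 pm).
Rb > Te: both are in period 5; the period trend gives Rb the larger value.
Approximate values (pm): P 111, Ga 124, Rb 210, Te 136.
So from largest to smallest: Rb > Te > Ga > P.

Rb, Te, Ga, P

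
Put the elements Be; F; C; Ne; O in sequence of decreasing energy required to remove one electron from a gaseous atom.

Ne, F, O, C, Be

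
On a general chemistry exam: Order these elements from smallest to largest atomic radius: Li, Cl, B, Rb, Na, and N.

N < B < Cl < Li < Na < Rb

Radius decreases left→right (rising Z_eff, same n) and increases top→bottom (higher n).
Neither a single period nor a single group — weigh both effects.
B > N: both are in period 2; the period trend gives B the larger value.
Cl > B: period and group pull opposite ways; the down-group shift dominates (99 vs 85 pm).
Li > Cl: the two effects oppose for this pair; the across-period effect wins (133 vs 99 pm).
Na > Li: Na sits below Li in group 1, so the down-group effect alone puts Na larger.
Rb > Na: Rb sits below Na in group 1, so the down-group effect alone puts Rb larger.
For reference (pm): Li 133, B 85, N 71, Na 155, Cl 99, Rb 210.
So from smallest to largest: N < B < Cl < Li < Na < Rb.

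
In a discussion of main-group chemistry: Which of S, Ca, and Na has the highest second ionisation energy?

Consider each +1 ion: S⁺ still has 5 valence electrons; Ca⁺ still has 1 valence electron; Na⁺ is the bare [Ne] core.
Core electrons are held far more tightly than valence electrons, so Na tops the IE_2 order.
Valence configurations: S⁺ [Ne]3s²3p³, Ca⁺ [Ar]4s¹.
Tabulated IE_2 (kJ/mol): S 2252, Ca 1145, Na 4562.
So the second ionization energies run Ca < S < Na.

Na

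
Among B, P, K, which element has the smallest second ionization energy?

IE_2 is the cost of taking one more electron from the +1 cation: B⁺ still has 2 valence electrons; P⁺ still has 4 valence electrons; K⁺ is the bare [Ar] core.
Pulling an electron out of a noble-gas core costs far more than removing a remaining valence electron, so K sits at the high end of IE_2.
Valence configurations: B⁺ [He]2s², P⁺ [Ne]3s²3p².
Tabulated IE_2 (kJ/mol): B 2427, P 1907, K 3052.
Putting it together, IE_2: P < B < K.

P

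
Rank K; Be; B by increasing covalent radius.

B < Be < K

Radius decreases left→right (rising Z_eff, same n) and increases top→bottom (higher n).
Here both period and group differ, so the two effects have to be weighed against each other.
Be > B: Be lies to the left of B in period 2, so the across-period effect alone puts Be larger.
K > Be: both effects reinforce here, so K is clearly the larger of the two.
For reference (pm): Be 102, B 85, K 196.
So from smallest to largest: B < Be < K.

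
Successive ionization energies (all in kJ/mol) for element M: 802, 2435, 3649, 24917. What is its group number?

Group 13

Look for the largest jump between consecutive ionization energies: IE4/IE3 ≈ 6.8, far larger than any earlier ratio.
That jump marks the point where a core electron is being removed. So the atom has 3 valence electrons.
A main-group element with 3 valence electrons is in group 13.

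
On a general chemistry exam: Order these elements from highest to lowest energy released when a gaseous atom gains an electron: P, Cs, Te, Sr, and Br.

Br > Te > P > Cs > Sr

P is in period 3, group 15; Br is in period 4, group 17; Sr is in period 5, group 2; Te is in period 5, group 16; Cs is in period 6, group 1.
Atoms with high Z_eff and room in the valence shell (especially the halogens) have the most exothermic electron affinities.
These span different periods and groups, so the two trends combine.
Cs > Sr: this pair runs against the simple trend — see the exception note.
P > Cs: both effects reinforce here, so P is clearly the higher of the two.
Te > P: the two effects oppose for this pair; the across-period effect wins (190 vs 72 kJ/mol).
Br > Te: both effects reinforce here, so Br is clearly the higher of the two.
Note the exception: Cs has a higher electron affinity than Sr, contrary to the simple trend — adding an electron to Sr (ns²) has to open a new, higher-energy np subshell, which is unfavourable.
Tabulated electron affinity (kJ/mol): P 72, Br 325, Sr 5, Te 190, Cs 46.
So from highest to lowest: Br > Te > P > Cs > Sr.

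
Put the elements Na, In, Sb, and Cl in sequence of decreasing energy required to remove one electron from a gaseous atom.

Cl, Sb, In, Na

Na is in period 3, group 1; Cl is in period 3, group 17; In is in period 5, group 13; Sb is in period 5, group 15.
First ionization energy rises across a period (greater Z_eff holds electrons more tightly) and falls down a group (valence electrons are farther from the nucleus).
Here both period and group differ, so the two effects have to be weighed against each other.
In > Na: period and group pull opposite ways; the across-period shift dominates (558 vs 496 kJ/mol).
Sb > In: Sb lies to the right of In in period 5, so the across-period effect alone puts Sb higher.
Cl > Sb: relative to Sb, both the across-period and down-group shifts push Cl's first ionization energy up.
Approximate values (kJ/mol): Na 496, Cl 1251, In 558, Sb 831.
So from highest to lowest: Cl > Sb > In > Na.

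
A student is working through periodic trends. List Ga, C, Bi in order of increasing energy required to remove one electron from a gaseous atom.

Ga < Bi < C

C is in period 2, group 14; Ga is in period 4, group 13; Bi is in period 6, group 15.
First ionization energy rises across a period (greater Z_eff holds electrons more tightly) and falls down a group (valence electrons are farther from the nucleus).
Here both period and group differ, so the two effects have to be weighed against each other.
Bi > Ga: the two effects oppose for this pair; the across-period effect wins (703 vs 579 kJ/mol).
C > Bi: period and group pull opposite ways; the down-group shift dominates (1086 vs 703 kJ/mol).
For reference (kJ/mol): C 1086, Ga 579, Bi 703.
So from lowest to highest: Ga < Bi < C.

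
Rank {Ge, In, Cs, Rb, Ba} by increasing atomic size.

Ge is in period 4, group 14; Rb is in period 5, group 1; In is in period 5, group 13; Cs is in period 6, group 1; Ba is in period 6, group 2.
Across a period the added protons contract the valence shell; down a group each new principal shell makes the atom larger.
Neither a single period nor a single group — weigh both effects.
In > Ge: relative to Ge, both the across-period and down-group shifts push In's atomic radius up.
Ba > In: both effects reinforce here, so Ba is clearly the larger of the two.
Rb > Ba: period and group pull opposite ways; the across-period shift dominates (210 vs 196 pm).
Cs > Rb: they share group 1; the group trend gives Cs the larger value.
Approximate values (pm): Ge 121, Rb 210, In 142, Cs 232, Ba 196.
So from smallest to largest: Ge < In < Ba < Rb < Cs.

Ge, In, Ba, Rb, Cs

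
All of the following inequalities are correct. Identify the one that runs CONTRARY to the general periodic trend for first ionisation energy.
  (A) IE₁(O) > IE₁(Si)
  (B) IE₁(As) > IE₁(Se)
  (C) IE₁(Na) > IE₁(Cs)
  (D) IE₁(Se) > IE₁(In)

The general trend: first ionisation energy increases across a period and decreases down a group.
(A) O (period 2, group 16) vs Si (period 3, group 14): the stated order agrees with the simple trend.
(B) As (period 4, group 15) vs Se (period 4, group 16): the stated order contradicts the simple trend.
(C) Na (period 3, group 1) vs Cs (period 6, group 1): the stated order agrees with the simple trend.
(D) Se (period 4, group 16) vs In (period 5, group 13): the stated order agrees with the simple trend.
The exception is (B): Se (4p⁴) ionizes more easily than half-filled As (4p³).

(B)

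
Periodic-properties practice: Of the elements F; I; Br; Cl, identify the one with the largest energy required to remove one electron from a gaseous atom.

F

IE₁ increases left→right with effective nuclear charge and decreases top→bottom as the valence shell moves farther out.
All are in group 17, so first ionization energy increases up the group.
The largest energy required to remove one electron from a gaseous atom among these belongs to F.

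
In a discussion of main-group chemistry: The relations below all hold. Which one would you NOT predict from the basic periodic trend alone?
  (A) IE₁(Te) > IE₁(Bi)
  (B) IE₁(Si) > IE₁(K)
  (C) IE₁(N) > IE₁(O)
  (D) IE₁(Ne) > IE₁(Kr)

(C)

The general trend: IE₁ increases across a period and decreases down a group.
(A) Te (period 5, group 16) vs Bi (period 6, group 15): the stated order agrees with the simple trend.
(B) Si (period 3, group 14) vs K (period 4, group 1): the stated order agrees with the simple trend.
(C) N (period 2, group 15) vs O (period 2, group 16): the stated order contradicts the simple trend.
(D) Ne (period 2, group 18) vs Kr (period 4, group 18): the stated order agrees with the simple trend.
The exception is (C): pairing an electron in O's 2p⁴ costs repulsion energy, so O ionizes more easily than half-filled N (2p³).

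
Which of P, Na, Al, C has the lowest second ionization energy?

Al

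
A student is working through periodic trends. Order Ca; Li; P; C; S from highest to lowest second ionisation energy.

After 1 electron has been removed, what remains? Ca⁺ still has 1 valence electron; Li⁺ is the bare [He] core; P⁺ still has 4 valence electrons; C⁺ still has 3 valence electrons; S⁺ still has 5 valence electrons.
Breaking into a closed-shell core is much more expensive than removing a leftover valence electron — Li has the largest IE_2 here.
Valence configurations: Ca⁺ [Ar]4s¹, P⁺ [Ne]3s²3p², C⁺ [He]2s²2p¹, S⁺ [Ne]3s²3p³.
Tabulated IE_2 (kJ/mol): Ca 1145, Li 7298, P 1907, C 2353, S 2252.
Overall IE_2 order: Ca < P < S < C < Li.

Li, C, S, P, Ca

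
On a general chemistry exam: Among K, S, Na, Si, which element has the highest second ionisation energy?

Na

The second ionization energy removes an electron from the +1 ion. For each element: K⁺ is the bare [Ar] core; S⁺ still has 5 valence electrons; Na⁺ is the bare [Ne] core; Si⁺ still has 3 valence electrons.
Core electrons are held far more tightly than valence electrons, so K and Na top the IE_2 order.
Valence configurations: S⁺ [Ne]3s²3p³, Si⁺ [Ne]3s²3p¹.
Tabulated IE_2 (kJ/mol): K 3052, S 2252, Na 4562, Si 1577.
Putting it together, IE_2: Si < S < K < Na.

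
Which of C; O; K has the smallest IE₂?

C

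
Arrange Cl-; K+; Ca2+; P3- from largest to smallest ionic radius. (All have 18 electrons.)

P3-, Cl-, K+, Ca2+

All of these have 18 electrons, so size is governed by nuclear charge alone: the more protons, the stronger the pull on the same electron cloud, and the smaller the ion.
Nuclear charges: Ca2+ (Z=20), K+ (Z=19), Cl- (Z=17), P3- (Z=15).
Largest to smallest: P3- > Cl- > K+ > Ca2+.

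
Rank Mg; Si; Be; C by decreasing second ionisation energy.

After 1 electron has been removed, what remains? Mg⁺ still has 1 valence electron; Si⁺ still has 3 valence electrons; Be⁺ still has 1 valence electron; C⁺ still has 3 valence electrons.
All are still removing valence electrons, so compare the +1 ions as you would atoms: IE_2 generally rises across a period (higher Z_eff) and falls down a group (larger shell), subject to the usual subshell exceptions.
Valence configurations: Mg⁺ [Ne]3s¹, Si⁺ [Ne]3s²3p¹, Be⁺ [He]2s¹, C⁺ [He]2s²2p¹.
Tabulated IE_2 (kJ/mol): Mg 1451, Si 1577, Be 1757, C 2353.
Overall IE_2 order: Mg < Si < Be < C.

C > Be > Si > Mg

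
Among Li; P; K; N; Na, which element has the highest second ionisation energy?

Li

After 1 electron has been removed, what remains? Li⁺ is the bare [He] core; P⁺ still has 4 valence electrons; K⁺ is the bare [Ar] core; N⁺ still has 4 valence electrons; Na⁺ is the bare [Ne] core.
Core electrons are held far more tightly than valence electrons, so K, Na and Li top the IE_2 order.
Valence configurations: P⁺ [Ne]3s²3p², N⁺ [He]2s²2p².
Approximate IE_2 values (kJ/mol): Li 7298, P 1907, K 3052, N 2856, Na 4562.
Hence IE_2: P < N < K < Na < Li.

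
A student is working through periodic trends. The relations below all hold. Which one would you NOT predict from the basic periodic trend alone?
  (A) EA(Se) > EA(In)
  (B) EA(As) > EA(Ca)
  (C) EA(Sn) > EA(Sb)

(C)

The general trend: electron affinity increases across a period and decreases down a group.
(A) Se (period 4, group 16) vs In (period 5, group 13): the stated order agrees with the simple trend.
(B) As (period 4, group 15) vs Ca (period 4, group 2): the stated order agrees with the simple trend.
(C) Sn (period 5, group 14) vs Sb (period 5, group 15): the stated order contradicts the simple trend.
The exception is (C): adding an electron to Sb's half-filled 5p³ is unfavourable, so Sn has the more exothermic EA.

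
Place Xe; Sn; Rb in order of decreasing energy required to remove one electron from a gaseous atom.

Xe, Sn, Rb

First ionization energy rises across a period (greater Z_eff holds electrons more tightly) and falls down a group (valence electrons are farther from the nucleus).
All lie in period 5, so first ionization energy increases left to right.
So from highest to lowest: Xe > Sn > Rb.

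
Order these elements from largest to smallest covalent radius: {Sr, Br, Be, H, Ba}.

H is in period 1, group 1; Be is in period 2, group 2; Br is in period 4, group 17; Sr is in period 5, group 2; Ba is in period 6, group 2.
Radius decreases left→right (rising Z_eff, same n) and increases top→bottom (higher n).
Here both period and group differ, so the two effects have to be weighed against each other.
Be > H: period and group pull opposite ways; the down-group shift dominates (102 vs 32 pm).
Br > Be: period and group pull opposite ways; the down-group shift dominates (114 vs 102 pm).
Sr > Br: both effects reinforce here, so Sr is clearly the larger of the two.
Ba > Sr: Ba sits below Sr in group 2, so the down-group effect alone puts Ba larger.
Approximate values (pm): H 32, Be 102, Br 114, Sr 185, Ba 196.
So from largest to smallest: Ba > Sr > Br > Be > H.

Ba > Sr > Br > Be > H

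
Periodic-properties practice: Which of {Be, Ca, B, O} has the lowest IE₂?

Ca

Consider each +1 ion: Be⁺ still has 1 valence electron; Ca⁺ still has 1 valence electron; B⁺ still has 2 valence electrons; O⁺ still has 5 valence electrons.
All are still removing valence electrons, so compare the +1 ions as you would atoms: IE_2 generally rises across a period (higher Z_eff) and falls down a group (larger shell), subject to the usual subshell exceptions.
Valence configurations: Be⁺ [He]2s¹, Ca⁺ [Ar]4s¹, B⁺ [He]2s², O⁺ [He]2s²2p³.
Approximate IE_2 values (kJ/mol): Be 1757, Ca 1145, B 2427, O 3388.
So the second ionization energies run Ca < Be < B < O.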